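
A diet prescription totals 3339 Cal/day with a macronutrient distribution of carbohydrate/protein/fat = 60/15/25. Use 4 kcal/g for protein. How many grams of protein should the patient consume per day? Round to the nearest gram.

125 g/day

Protein energy = 15% × 3339 = 500.85 kcal.
At 4 kcal/g: 500.85 ÷ 4 = 125.2125 g.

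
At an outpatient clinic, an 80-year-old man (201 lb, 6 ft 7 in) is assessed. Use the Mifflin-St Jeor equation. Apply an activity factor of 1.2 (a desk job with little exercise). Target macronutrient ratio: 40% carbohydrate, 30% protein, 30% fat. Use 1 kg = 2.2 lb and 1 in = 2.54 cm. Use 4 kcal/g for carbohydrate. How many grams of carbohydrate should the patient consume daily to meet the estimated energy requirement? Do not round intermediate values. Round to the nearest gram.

Convert to metric: weight = 201 ÷ 2.2 = 91.3636 kg; height = (6×12 + 7) × 2.54 = 79 × 2.54 = 200.66 cm.
Mifflin-St Jeor (male): BMR = 10(91.3636) + 6.25(200.66) − 5(80) + 5 = 913.6364 + 1254.125 − 400 + 5 = 1772.7614 kcal/day.
TEE = 1772.7614 × 1.2 = 2127.3136 kcal/day.
Carbohydrate energy = 40% × 2127.3136 = 850.9255 kcal.
Carbohydrate = 850.9255 ÷ 4 kcal/g = 212.7314 g.

213 g/day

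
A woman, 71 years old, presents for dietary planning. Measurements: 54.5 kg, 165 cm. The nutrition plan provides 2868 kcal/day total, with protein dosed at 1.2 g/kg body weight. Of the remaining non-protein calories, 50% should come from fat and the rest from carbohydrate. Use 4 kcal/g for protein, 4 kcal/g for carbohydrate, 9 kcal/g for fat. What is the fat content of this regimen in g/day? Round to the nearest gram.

145 g/day

Protein = 1.2 × 54.5 = 65.4 g → 65.4 × 4 = 261.6 kcal.
Non-protein calories = 2868 − 261.6 = 2606.4 kcal.
Fat: 50% × 2606.4 = 1303.2 kcal; carbohydrate: 1303.2 kcal.
Fat: 1303.2 kcal ÷ 9 kcal/g = 144.8 g.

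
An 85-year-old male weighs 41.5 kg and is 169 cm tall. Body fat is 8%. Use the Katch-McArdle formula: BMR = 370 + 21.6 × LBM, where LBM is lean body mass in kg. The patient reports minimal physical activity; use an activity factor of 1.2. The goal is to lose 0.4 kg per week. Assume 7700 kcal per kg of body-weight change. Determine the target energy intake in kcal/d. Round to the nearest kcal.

994 kcal/d

LBM = 41.5 × (1 − 0.08) = 38.18 kg. Katch-McArdle: BMR = 370 + 21.6 × 38.18 = 1194.688 kcal/day.
TEE = 1194.688 × 1.2 = 1433.6256 kcal/day.
Required daily deficit = 0.4 × 7700 ÷ 7 = 440 kcal/day.
Target intake = 1433.6256 − 440 = 993.6256 kcal/day.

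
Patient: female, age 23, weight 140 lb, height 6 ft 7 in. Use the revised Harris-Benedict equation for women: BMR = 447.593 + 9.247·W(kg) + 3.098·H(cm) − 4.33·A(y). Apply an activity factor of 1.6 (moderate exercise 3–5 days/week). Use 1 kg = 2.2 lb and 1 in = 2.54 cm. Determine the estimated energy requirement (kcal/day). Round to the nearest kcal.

Convert to metric: weight = 140 ÷ 2.2 = 63.6364 kg; height = (6×12 + 7) × 2.54 = 79 × 2.54 = 200.66 cm.
Harris-Benedict: BMR = 447.593 + 9.247(63.6364) + 3.098(200.66) − 4.33(23) = 1558.0931 kcal/day.
TEE = BMR × activity factor = 1558.0931 × 1.6 = 2492.949 kcal/day.

2493 kcal/day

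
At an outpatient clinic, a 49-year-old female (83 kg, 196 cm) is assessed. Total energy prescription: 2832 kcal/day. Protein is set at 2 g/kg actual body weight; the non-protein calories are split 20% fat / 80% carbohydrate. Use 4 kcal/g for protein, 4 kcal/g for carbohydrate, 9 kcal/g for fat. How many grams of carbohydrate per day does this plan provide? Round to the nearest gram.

434 g/day

Protein = 2 × 83 = 166 g → 166 × 4 = 664 kcal.
Non-protein calories = 2832 − 664 = 2168 kcal.
Fat: 20% × 2168 = 433.6 kcal; carbohydrate: 1734.4 kcal.
Carbohydrate: 1734.4 kcal ÷ 4 kcal/g = 433.6 g.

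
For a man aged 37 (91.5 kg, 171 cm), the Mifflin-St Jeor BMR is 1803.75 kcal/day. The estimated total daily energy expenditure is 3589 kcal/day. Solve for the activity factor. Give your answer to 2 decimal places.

Activity factor = TEE ÷ BMR = 3589 ÷ 1803.75 = 1.99.

1.99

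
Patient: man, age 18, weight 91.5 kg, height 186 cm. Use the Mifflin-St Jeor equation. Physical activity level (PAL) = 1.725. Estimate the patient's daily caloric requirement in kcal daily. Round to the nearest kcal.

Mifflin-St Jeor (male): BMR = 10(91.5) + 6.25(186) − 5(18) + 5 = 915 + 1162.5 − 90 + 5 = 1992.5 kcal/day.
TEE = BMR × activity factor = 1992.5 × 1.725 = 3437.0625 kcal/day.

3437 kcal daily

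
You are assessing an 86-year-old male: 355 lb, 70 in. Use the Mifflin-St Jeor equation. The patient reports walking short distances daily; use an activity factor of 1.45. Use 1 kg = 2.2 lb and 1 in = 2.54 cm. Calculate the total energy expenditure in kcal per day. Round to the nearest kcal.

Convert to metric: weight = 355 ÷ 2.2 = 161.3636 kg; height = 70 × 2.54 = 177.8 cm.
Mifflin-St Jeor (male): BMR = 10(161.3636) + 6.25(177.8) − 5(86) + 5 = 1613.6364 + 1111.25 − 430 + 5 = 2299.8864 kcal/day.
TEE = BMR × activity factor = 2299.8864 × 1.45 = 3334.8352 kcal/day.

3335 kcal per day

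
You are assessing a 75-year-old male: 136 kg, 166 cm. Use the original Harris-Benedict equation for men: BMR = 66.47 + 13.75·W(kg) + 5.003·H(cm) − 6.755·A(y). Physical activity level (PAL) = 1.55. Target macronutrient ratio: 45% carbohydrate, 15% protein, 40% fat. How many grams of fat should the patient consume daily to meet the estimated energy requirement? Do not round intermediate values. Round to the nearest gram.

156 g/day

Harris-Benedict: BMR = 66.47 + 13.75(136) + 5.003(166) − 6.755(75) = 2260.343 kcal/day.
TEE = 2260.343 × 1.55 = 3503.5317 kcal/day.
Fat energy = 40% × 3503.5317 = 1401.4127 kcal.
Fat = 1401.4127 ÷ 9 kcal/g = 155.7125 g.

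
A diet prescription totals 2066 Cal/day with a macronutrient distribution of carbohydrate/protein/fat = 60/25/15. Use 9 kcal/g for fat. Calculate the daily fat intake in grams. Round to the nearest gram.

34 g/day

Fat energy = 15% × 2066 = 309.9 kcal.
At 9 kcal/g: 309.9 ÷ 9 = 34.4333 g.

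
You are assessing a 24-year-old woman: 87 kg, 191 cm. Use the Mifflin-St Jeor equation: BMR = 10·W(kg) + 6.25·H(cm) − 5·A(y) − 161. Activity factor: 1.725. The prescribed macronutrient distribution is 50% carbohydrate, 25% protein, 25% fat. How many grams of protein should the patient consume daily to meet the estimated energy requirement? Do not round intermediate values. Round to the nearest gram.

192 g/day

Mifflin-St Jeor (female): BMR = 10(87) + 6.25(191) − 5(24) − 161 = 870 + 1193.75 − 120 − 161 = 1782.75 kcal/day.
TEE = 1782.75 × 1.725 = 3075.2438 kcal/day.
Protein energy = 25% × 3075.2438 = 768.8109 kcal.
Protein = 768.8109 ÷ 4 kcal/g = 192.2027 g.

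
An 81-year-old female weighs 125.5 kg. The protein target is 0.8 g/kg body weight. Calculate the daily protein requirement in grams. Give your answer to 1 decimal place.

100.4 g/day

Protein = 0.8 g/kg × 125.5 kg = 100.4 g/day.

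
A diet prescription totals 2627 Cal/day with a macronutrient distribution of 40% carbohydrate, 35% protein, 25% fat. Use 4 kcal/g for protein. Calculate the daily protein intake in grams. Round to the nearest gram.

Protein energy = 35% × 2627 = 919.45 kcal.
At 4 kcal/g: 919.45 ÷ 4 = 229.8625 g.

230 g/day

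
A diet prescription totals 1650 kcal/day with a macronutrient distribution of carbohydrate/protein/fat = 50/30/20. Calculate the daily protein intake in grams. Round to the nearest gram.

124 g/day

Protein energy = 30% × 1650 = 495 kcal.
At 4 kcal/g: 495 ÷ 4 = 123.75 g.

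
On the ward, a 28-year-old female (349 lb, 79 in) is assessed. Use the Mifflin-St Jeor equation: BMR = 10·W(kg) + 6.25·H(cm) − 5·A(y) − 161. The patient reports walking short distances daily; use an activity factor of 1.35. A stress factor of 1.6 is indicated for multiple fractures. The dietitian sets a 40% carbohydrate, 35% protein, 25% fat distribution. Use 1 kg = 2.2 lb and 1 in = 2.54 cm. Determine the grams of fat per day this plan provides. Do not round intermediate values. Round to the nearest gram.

152 g/day

Convert to metric: weight = 349 ÷ 2.2 = 158.6364 kg; height = 79 × 2.54 = 200.66 cm.
Mifflin-St Jeor (female): BMR = 10(158.6364) + 6.25(200.66) − 5(28) − 161 = 1586.3636 + 1254.125 − 140 − 161 = 2539.4886 kcal/day.
TEE = 2539.4886 × 1.35 = 3428.3097 kcal/day.
With stress factor 1.6: 3428.3097 × 1.6 = 5485.2955 kcal/day.
Fat energy = 25% × 5485.2955 = 1371.3239 kcal.
Fat = 1371.3239 ÷ 9 kcal/g = 152.3693 g.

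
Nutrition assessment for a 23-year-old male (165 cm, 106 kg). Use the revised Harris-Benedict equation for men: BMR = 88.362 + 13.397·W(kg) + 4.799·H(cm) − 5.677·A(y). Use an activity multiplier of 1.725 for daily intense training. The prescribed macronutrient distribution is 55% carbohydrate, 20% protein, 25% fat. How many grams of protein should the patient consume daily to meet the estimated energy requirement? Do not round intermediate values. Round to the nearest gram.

Harris-Benedict: BMR = 88.362 + 13.397(106) + 4.799(165) − 5.677(23) = 2169.708 kcal/day.
TEE = 2169.708 × 1.725 = 3742.7463 kcal/day.
Protein energy = 20% × 3742.7463 = 748.5493 kcal.
Protein = 748.5493 ÷ 4 kcal/g = 187.1373 g.

187 g/day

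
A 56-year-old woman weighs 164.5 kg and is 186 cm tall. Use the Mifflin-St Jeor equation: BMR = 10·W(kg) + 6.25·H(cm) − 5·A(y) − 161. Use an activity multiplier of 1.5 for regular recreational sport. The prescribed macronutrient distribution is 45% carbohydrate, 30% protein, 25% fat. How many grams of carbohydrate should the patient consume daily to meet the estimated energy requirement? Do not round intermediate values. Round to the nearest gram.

399 g/day

Mifflin-St Jeor (female): BMR = 10(164.5) + 6.25(186) − 5(56) − 161 = 1645 + 1162.5 − 280 − 161 = 2366.5 kcal/day.
TEE = 2366.5 × 1.5 = 3549.75 kcal/day.
Carbohydrate energy = 45% × 3549.75 = 1597.3875 kcal.
Carbohydrate = 1597.3875 ÷ 4 kcal/g = 399.3469 g.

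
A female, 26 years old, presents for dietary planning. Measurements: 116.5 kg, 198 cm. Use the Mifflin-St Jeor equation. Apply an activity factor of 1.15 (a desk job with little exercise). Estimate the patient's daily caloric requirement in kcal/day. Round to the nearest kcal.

2428 kcal/day

Mifflin-St Jeor (female): BMR = 10(116.5) + 6.25(198) − 5(26) − 161 = 1165 + 1237.5 − 130 − 161 = 2111.5 kcal/day.
TEE = BMR × activity factor = 2111.5 × 1.15 = 2428.225 kcal/day.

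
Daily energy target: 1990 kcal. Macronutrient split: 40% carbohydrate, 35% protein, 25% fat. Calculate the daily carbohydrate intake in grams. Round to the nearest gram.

Carbohydrate energy = 40% × 1990 = 796 kcal.
At 4 kcal/g: 796 ÷ 4 = 199 g.

199 g/day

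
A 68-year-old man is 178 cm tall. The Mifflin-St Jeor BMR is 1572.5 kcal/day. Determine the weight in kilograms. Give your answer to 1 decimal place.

79.5 kg

1572.5 = 10·W + 6.25(178) − 5(68) + 5
10·W = 1572.5 − 777.5 = 795, so W = 79.5 kg.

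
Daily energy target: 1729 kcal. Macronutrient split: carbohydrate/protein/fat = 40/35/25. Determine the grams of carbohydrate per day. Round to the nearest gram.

173 g/day

Carbohydrate energy = 40% × 1729 = 691.6 kcal.
At 4 kcal/g: 691.6 ÷ 4 = 172.9 g.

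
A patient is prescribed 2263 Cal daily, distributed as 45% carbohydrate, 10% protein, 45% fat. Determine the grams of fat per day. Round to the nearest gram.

113 g/day

Fat energy = 45% × 2263 = 1018.35 kcal.
At 9 kcal/g: 1018.35 ÷ 9 = 113.15 g.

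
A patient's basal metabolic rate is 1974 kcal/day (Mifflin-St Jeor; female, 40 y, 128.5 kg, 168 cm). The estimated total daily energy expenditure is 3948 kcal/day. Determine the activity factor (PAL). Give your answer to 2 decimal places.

2.00

Activity factor = TEE ÷ BMR = 3948 ÷ 1974 = 2.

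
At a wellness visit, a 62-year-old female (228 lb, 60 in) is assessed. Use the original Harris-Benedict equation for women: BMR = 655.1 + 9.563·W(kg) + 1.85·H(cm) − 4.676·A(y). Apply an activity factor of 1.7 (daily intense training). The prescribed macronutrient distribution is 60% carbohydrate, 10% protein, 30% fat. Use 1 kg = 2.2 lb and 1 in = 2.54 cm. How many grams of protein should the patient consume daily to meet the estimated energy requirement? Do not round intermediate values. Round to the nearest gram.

Convert to metric: weight = 228 ÷ 2.2 = 103.6364 kg; height = 60 × 2.54 = 152.4 cm.
Harris-Benedict: BMR = 655.1 + 9.563(103.6364) + 1.85(152.4) − 4.676(62) = 1638.2025 kcal/day.
TEE = 1638.2025 × 1.7 = 2784.9443 kcal/day.
Protein energy = 10% × 2784.9443 = 278.4944 kcal.
Protein = 278.4944 ÷ 4 kcal/g = 69.6236 g.

70 g/day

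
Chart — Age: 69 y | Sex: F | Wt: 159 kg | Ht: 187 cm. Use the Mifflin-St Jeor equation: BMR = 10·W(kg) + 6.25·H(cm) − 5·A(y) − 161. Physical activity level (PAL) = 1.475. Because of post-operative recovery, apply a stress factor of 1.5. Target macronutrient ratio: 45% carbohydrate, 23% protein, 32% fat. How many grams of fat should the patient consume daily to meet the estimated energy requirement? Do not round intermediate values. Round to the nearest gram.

Mifflin-St Jeor (female): BMR = 10(159) + 6.25(187) − 5(69) − 161 = 1590 + 1168.75 − 345 − 161 = 2252.75 kcal/day.
TEE = 2252.75 × 1.475 = 3322.8063 kcal/day.
With stress factor 1.5: 3322.8063 × 1.5 = 4984.2094 kcal/day.
Fat energy = 32% × 4984.2094 = 1594.947 kcal.
Fat = 1594.947 ÷ 9 kcal/g = 177.2163 g.

177 g/day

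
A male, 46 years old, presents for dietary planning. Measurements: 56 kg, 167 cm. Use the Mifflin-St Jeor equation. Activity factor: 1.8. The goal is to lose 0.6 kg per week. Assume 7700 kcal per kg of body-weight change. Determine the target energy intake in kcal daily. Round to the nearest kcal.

1822 kcal daily

Mifflin-St Jeor (male): BMR = 10(56) + 6.25(167) − 5(46) + 5 = 560 + 1043.75 − 230 + 5 = 1378.75 kcal/day.
TEE = 1378.75 × 1.8 = 2481.75 kcal/day.
Required daily deficit = 0.6 × 7700 ÷ 7 = 660 kcal/day.
Target intake = 2481.75 − 660 = 1821.75 kcal/day.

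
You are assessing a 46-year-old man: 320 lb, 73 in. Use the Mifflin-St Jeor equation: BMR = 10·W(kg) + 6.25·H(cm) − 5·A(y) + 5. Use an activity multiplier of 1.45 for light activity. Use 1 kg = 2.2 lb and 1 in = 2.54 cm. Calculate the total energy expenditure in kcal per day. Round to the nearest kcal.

3463 kcal per day

Convert to metric: weight = 320 ÷ 2.2 = 145.4545 kg; height = 73 × 2.54 = 185.42 cm.
Mifflin-St Jeor (male): BMR = 10(145.4545) + 6.25(185.42) − 5(46) + 5 = 1454.5455 + 1158.875 − 230 + 5 = 2388.4205 kcal/day.
TEE = BMR × activity factor = 2388.4205 × 1.45 = 3463.2097 kcal/day.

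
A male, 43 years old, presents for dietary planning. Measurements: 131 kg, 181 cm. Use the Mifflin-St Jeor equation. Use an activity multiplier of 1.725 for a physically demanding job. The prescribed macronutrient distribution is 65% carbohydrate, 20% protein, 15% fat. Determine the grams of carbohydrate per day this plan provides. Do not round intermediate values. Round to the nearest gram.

625 g/day

Mifflin-St Jeor (male): BMR = 10(131) + 6.25(181) − 5(43) + 5 = 1310 + 1131.25 − 215 + 5 = 2231.25 kcal/day.
TEE = 2231.25 × 1.725 = 3848.9063 kcal/day.
Carbohydrate energy = 65% × 3848.9063 = 2501.7891 kcal.
Carbohydrate = 2501.7891 ÷ 4 kcal/g = 625.4473 g.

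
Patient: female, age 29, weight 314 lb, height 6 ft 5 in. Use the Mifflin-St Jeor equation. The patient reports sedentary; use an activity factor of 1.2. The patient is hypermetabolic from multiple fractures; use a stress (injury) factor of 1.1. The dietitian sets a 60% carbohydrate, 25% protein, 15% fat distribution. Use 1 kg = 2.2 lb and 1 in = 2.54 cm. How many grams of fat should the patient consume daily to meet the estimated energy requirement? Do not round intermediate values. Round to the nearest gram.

52 g/day

Convert to metric: weight = 314 ÷ 2.2 = 142.7273 kg; height = (6×12 + 5) × 2.54 = 77 × 2.54 = 195.58 cm.
Mifflin-St Jeor (female): BMR = 10(142.7273) + 6.25(195.58) − 5(29) − 161 = 1427.2727 + 1222.375 − 145 − 161 = 2343.6477 kcal/day.
TEE = 2343.6477 × 1.2 = 2812.3773 kcal/day.
With stress factor 1.1: 2812.3773 × 1.1 = 3093.615 kcal/day.
Fat energy = 15% × 3093.615 = 464.0422 kcal.
Fat = 464.0422 ÷ 9 kcal/g = 51.5602 g.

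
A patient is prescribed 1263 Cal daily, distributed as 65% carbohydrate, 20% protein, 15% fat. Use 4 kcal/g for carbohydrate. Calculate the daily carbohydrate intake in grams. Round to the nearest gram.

Carbohydrate energy = 65% × 1263 = 820.95 kcal.
At 4 kcal/g: 820.95 ÷ 4 = 205.2375 g.

205 g/day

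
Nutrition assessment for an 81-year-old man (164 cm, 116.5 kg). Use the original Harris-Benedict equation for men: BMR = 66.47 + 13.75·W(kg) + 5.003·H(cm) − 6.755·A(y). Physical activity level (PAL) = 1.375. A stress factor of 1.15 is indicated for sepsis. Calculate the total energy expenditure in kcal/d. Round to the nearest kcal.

3070 kcal/d

Harris-Benedict: BMR = 66.47 + 13.75(116.5) + 5.003(164) − 6.755(81) = 1941.682 kcal/day.
TEE = BMR × activity factor = 1941.682 × 1.375 = 2669.8128 kcal/day.
Apply stress factor: 2669.8128 × 1.15 = 3070.2847 kcal/day.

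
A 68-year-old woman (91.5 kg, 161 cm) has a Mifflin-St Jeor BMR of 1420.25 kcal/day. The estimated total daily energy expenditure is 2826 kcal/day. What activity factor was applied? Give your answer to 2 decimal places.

1.99

Activity factor = TEE ÷ BMR = 2826 ÷ 1420.25 = 1.99.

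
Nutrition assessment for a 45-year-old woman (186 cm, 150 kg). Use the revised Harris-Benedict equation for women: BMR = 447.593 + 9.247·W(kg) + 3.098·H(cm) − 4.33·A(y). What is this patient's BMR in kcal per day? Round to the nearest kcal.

2216 kcal per day

Harris-Benedict: BMR = 447.593 + 9.247(150) + 3.098(186) − 4.33(45) = 2216.021 kcal/day.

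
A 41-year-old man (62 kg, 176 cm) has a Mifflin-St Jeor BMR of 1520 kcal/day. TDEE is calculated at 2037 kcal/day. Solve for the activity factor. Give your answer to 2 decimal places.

Activity factor = TEE ÷ BMR = 2037 ÷ 1520 = 1.34.

1.34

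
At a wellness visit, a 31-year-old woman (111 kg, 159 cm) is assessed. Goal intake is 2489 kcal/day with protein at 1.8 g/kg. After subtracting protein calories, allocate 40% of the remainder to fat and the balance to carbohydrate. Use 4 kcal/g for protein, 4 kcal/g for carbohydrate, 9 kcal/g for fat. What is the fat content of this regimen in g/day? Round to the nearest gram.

Protein = 1.8 × 111 = 199.8 g → 199.8 × 4 = 799.2 kcal.
Non-protein calories = 2489 − 799.2 = 1689.8 kcal.
Fat: 40% × 1689.8 = 675.92 kcal; carbohydrate: 1013.88 kcal.
Fat: 675.92 kcal ÷ 9 kcal/g = 75.1022 g.

75 g/day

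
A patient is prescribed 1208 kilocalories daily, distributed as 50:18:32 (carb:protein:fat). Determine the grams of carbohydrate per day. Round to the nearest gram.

Carbohydrate energy = 50% × 1208 = 604 kcal.
At 4 kcal/g: 604 ÷ 4 = 151 g.

151 g/day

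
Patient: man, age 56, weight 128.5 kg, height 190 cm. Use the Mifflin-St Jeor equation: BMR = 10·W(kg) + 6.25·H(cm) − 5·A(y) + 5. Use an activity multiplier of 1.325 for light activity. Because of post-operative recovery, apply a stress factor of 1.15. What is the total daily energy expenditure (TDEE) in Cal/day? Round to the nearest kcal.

Mifflin-St Jeor (male): BMR = 10(128.5) + 6.25(190) − 5(56) + 5 = 1285 + 1187.5 − 280 + 5 = 2197.5 kcal/day.
TEE = BMR × activity factor = 2197.5 × 1.325 = 2911.6875 kcal/day.
Apply stress factor: 2911.6875 × 1.15 = 3348.4406 kcal/day.

3348 Cal/day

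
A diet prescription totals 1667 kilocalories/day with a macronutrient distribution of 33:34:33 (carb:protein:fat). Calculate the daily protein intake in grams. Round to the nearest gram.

142 g/day

Protein energy = 34% × 1667 = 566.78 kcal.
At 4 kcal/g: 566.78 ÷ 4 = 141.695 g.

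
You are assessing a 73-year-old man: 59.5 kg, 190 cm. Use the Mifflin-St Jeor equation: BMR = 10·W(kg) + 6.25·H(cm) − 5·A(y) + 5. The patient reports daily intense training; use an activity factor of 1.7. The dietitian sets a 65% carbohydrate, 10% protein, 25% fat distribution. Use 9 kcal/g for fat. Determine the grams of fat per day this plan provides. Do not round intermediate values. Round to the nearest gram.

67 g/day

Mifflin-St Jeor (male): BMR = 10(59.5) + 6.25(190) − 5(73) + 5 = 595 + 1187.5 − 365 + 5 = 1422.5 kcal/day.
TEE = 1422.5 × 1.7 = 2418.25 kcal/day.
Fat energy = 25% × 2418.25 = 604.5625 kcal.
Fat = 604.5625 ÷ 9 kcal/g = 67.1736 g.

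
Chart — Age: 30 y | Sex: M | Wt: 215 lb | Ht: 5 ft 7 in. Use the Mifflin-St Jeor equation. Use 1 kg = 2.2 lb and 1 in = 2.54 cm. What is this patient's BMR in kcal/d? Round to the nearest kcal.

1896 kcal/d

Convert to metric: weight = 215 ÷ 2.2 = 97.7273 kg; height = (5×12 + 7) × 2.54 = 67 × 2.54 = 170.18 cm.
Mifflin-St Jeor (male): BMR = 10(97.7273) + 6.25(170.18) − 5(30) + 5 = 977.2727 + 1063.625 − 150 + 5 = 1895.8977 kcal/day.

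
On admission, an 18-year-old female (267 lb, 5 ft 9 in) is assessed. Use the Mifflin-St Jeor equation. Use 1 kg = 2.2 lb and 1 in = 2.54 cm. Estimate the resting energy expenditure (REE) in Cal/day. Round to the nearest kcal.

2058 Cal/day

Convert to metric: weight = 267 ÷ 2.2 = 121.3636 kg; height = (5×12 + 9) × 2.54 = 69 × 2.54 = 175.26 cm.
Mifflin-St Jeor (female): BMR = 10(121.3636) + 6.25(175.26) − 5(18) − 161 = 1213.6364 + 1095.375 − 90 − 161 = 2058.0114 kcal/day.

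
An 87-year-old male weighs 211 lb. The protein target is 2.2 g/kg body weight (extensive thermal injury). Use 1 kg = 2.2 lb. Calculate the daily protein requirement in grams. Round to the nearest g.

Weight in kg = 211 ÷ 2.2 = 95.9091 kg.
Protein = 2.2 g/kg × 95.9091 kg = 211 g/day.

211 g/day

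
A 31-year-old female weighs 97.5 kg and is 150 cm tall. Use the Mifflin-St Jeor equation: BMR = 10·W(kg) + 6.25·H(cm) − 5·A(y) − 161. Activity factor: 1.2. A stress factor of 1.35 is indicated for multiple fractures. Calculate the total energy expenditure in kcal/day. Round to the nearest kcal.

Mifflin-St Jeor (female): BMR = 10(97.5) + 6.25(150) − 5(31) − 161 = 975 + 937.5 − 155 − 161 = 1596.5 kcal/day.
TEE = BMR × activity factor = 1596.5 × 1.2 = 1915.8 kcal/day.
Apply stress factor: 1915.8 × 1.35 = 2586.33 kcal/day.

2586 kcal/day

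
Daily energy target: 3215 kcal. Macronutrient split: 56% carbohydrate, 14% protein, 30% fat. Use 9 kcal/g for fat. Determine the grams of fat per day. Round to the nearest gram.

107 g/day

Fat energy = 30% × 3215 = 964.5 kcal.
At 9 kcal/g: 964.5 ÷ 9 = 107.1667 g.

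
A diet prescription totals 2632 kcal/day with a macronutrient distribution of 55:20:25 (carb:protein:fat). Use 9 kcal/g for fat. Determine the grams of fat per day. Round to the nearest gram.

Fat energy = 25% × 2632 = 658 kcal.
At 9 kcal/g: 658 ÷ 9 = 73.1111 g.

73 g/day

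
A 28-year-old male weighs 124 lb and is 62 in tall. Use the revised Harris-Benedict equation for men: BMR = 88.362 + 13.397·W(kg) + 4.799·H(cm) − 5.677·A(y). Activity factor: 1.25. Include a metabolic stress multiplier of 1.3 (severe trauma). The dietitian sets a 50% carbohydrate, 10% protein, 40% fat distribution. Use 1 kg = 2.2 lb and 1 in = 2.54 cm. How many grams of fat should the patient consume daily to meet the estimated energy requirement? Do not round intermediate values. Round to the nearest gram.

Convert to metric: weight = 124 ÷ 2.2 = 56.3636 kg; height = 62 × 2.54 = 157.48 cm.
Harris-Benedict: BMR = 88.362 + 13.397(56.3636) + 4.799(157.48) − 5.677(28) = 1440.2562 kcal/day.
TEE = 1440.2562 × 1.25 = 1800.3202 kcal/day.
With stress factor 1.3: 1800.3202 × 1.3 = 2340.4163 kcal/day.
Fat energy = 40% × 2340.4163 = 936.1665 kcal.
Fat = 936.1665 ÷ 9 kcal/g = 104.0185 g.

104 g/day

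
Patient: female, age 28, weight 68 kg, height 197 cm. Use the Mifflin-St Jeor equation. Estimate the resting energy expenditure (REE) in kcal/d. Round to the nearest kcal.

1610 kcal/d

Mifflin-St Jeor (female): BMR = 10(68) + 6.25(197) − 5(28) − 161 = 680 + 1231.25 − 140 − 161 = 1610.25 kcal/day.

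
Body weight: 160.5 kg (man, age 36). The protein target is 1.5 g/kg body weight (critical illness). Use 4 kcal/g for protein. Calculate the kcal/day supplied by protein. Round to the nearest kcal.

Protein = 1.5 g/kg × 160.5 kg = 240.75 g/day.
Protein energy = 240.75 g × 4 kcal/g = 963 kcal/day.

963 kcal/day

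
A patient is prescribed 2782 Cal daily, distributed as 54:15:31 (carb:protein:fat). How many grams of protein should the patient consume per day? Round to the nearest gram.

104 g/day

Protein energy = 15% × 2782 = 417.3 kcal.
At 4 kcal/g: 417.3 ÷ 4 = 104.325 g.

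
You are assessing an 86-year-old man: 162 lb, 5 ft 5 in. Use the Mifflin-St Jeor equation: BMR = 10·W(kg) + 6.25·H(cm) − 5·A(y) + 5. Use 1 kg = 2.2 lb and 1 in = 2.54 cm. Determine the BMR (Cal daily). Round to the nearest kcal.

1343 Cal daily

Convert to metric: weight = 162 ÷ 2.2 = 73.6364 kg; height = (5×12 + 5) × 2.54 = 65 × 2.54 = 165.1 cm.
Mifflin-St Jeor (male): BMR = 10(73.6364) + 6.25(165.1) − 5(86) + 5 = 736.3636 + 1031.875 − 430 + 5 = 1343.2386 kcal/day.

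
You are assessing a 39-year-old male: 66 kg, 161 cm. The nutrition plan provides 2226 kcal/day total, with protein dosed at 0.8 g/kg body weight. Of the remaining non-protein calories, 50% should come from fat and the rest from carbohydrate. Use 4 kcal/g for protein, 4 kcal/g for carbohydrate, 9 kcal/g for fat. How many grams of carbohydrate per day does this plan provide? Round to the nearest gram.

Protein = 0.8 × 66 = 52.8 g → 52.8 × 4 = 211.2 kcal.
Non-protein calories = 2226 − 211.2 = 2014.8 kcal.
Fat: 50% × 2014.8 = 1007.4 kcal; carbohydrate: 1007.4 kcal.
Carbohydrate: 1007.4 kcal ÷ 4 kcal/g = 251.85 g.

252 g/day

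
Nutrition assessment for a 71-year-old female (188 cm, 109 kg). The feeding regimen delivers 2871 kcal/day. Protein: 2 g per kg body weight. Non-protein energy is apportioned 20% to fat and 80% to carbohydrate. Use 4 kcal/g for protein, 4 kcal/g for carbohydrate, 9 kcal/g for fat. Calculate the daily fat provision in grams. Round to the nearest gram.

44 g/day

Protein = 2 × 109 = 218 g → 218 × 4 = 872 kcal.
Non-protein calories = 2871 − 872 = 1999 kcal.
Fat: 20% × 1999 = 399.8 kcal; carbohydrate: 1599.2 kcal.
Fat: 399.8 kcal ÷ 9 kcal/g = 44.4222 g.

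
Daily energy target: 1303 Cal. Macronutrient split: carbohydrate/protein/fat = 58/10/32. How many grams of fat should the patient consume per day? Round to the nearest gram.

46 g/day

Fat energy = 32% × 1303 = 416.96 kcal.
At 9 kcal/g: 416.96 ÷ 9 = 46.3289 g.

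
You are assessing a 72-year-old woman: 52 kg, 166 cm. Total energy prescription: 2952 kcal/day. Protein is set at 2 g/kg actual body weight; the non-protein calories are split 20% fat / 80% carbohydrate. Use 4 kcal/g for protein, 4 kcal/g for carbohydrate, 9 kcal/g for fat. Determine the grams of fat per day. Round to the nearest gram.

56 g/day

Protein = 2 × 52 = 104 g → 104 × 4 = 416 kcal.
Non-protein calories = 2952 − 416 = 2536 kcal.
Fat: 20% × 2536 = 507.2 kcal; carbohydrate: 2028.8 kcal.
Fat: 507.2 kcal ÷ 9 kcal/g = 56.3556 g.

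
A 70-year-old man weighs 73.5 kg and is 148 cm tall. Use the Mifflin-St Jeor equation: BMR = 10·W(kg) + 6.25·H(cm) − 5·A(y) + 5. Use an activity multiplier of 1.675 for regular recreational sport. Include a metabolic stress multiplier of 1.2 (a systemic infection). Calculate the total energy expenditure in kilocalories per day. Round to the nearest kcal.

2643 kilocalories per day

Mifflin-St Jeor (male): BMR = 10(73.5) + 6.25(148) − 5(70) + 5 = 735 + 925 − 350 + 5 = 1315 kcal/day.
TEE = BMR × activity factor = 1315 × 1.675 = 2202.625 kcal/day.
Apply stress factor: 2202.625 × 1.2 = 2643.15 kcal/day.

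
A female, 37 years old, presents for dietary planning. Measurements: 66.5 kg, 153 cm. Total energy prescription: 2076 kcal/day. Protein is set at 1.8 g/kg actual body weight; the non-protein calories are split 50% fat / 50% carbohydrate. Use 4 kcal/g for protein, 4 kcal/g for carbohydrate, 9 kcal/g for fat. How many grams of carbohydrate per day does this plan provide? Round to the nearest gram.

Protein = 1.8 × 66.5 = 119.7 g → 119.7 × 4 = 478.8 kcal.
Non-protein calories = 2076 − 478.8 = 1597.2 kcal.
Fat: 50% × 1597.2 = 798.6 kcal; carbohydrate: 798.6 kcal.
Carbohydrate: 798.6 kcal ÷ 4 kcal/g = 199.65 g.

200 g/day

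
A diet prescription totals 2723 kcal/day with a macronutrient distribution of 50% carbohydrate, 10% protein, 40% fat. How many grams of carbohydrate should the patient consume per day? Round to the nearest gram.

Carbohydrate energy = 50% × 2723 = 1361.5 kcal.
At 4 kcal/g: 1361.5 ÷ 4 = 340.375 g.

340 g/day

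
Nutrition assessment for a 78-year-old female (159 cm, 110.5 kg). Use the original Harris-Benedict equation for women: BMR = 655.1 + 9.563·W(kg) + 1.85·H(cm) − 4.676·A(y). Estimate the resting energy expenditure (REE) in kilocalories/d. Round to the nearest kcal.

Harris-Benedict: BMR = 655.1 + 9.563(110.5) + 1.85(159) − 4.676(78) = 1641.2335 kcal/day.

1641 kilocalories/d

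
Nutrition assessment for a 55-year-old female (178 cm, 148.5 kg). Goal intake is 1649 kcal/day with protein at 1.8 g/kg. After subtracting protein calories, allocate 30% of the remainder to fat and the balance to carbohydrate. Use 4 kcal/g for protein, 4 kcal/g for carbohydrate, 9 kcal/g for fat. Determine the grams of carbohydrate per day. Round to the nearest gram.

Protein = 1.8 × 148.5 = 267.3 g → 267.3 × 4 = 1069.2 kcal.
Non-protein calories = 1649 − 1069.2 = 579.8 kcal.
Fat: 30% × 579.8 = 173.94 kcal; carbohydrate: 405.86 kcal.
Carbohydrate: 405.86 kcal ÷ 4 kcal/g = 101.465 g.

101 g/day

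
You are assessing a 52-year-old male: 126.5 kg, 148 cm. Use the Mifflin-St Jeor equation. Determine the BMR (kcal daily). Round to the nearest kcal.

Mifflin-St Jeor (male): BMR = 10(126.5) + 6.25(148) − 5(52) + 5 = 1265 + 925 − 260 + 5 = 1935 kcal/day.

1935 kcal daily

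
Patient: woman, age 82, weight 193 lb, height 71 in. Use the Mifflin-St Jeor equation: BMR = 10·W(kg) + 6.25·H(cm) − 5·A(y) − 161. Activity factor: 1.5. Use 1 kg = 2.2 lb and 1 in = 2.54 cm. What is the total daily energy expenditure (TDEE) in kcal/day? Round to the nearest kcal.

Convert to metric: weight = 193 ÷ 2.2 = 87.7273 kg; height = 71 × 2.54 = 180.34 cm.
Mifflin-St Jeor (female): BMR = 10(87.7273) + 6.25(180.34) − 5(82) − 161 = 877.2727 + 1127.125 − 410 − 161 = 1433.3977 kcal/day.
TEE = BMR × activity factor = 1433.3977 × 1.5 = 2150.0966 kcal/day.

2150 kcal/day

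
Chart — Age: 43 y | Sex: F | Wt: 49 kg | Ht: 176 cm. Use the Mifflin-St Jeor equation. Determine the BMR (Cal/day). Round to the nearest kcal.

Mifflin-St Jeor (female): BMR = 10(49) + 6.25(176) − 5(43) − 161 = 490 + 1100 − 215 − 161 = 1214 kcal/day.

1214 Cal/day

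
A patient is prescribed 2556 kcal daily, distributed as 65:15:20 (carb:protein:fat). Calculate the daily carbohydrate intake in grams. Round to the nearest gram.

415 g/day

Carbohydrate energy = 65% × 2556 = 1661.4 kcal.
At 4 kcal/g: 1661.4 ÷ 4 = 415.35 g.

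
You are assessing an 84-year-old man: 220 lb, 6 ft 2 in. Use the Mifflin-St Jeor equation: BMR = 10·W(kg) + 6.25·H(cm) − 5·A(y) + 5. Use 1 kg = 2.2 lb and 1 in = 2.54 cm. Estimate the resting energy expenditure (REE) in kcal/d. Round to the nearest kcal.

1760 kcal/d

Convert to metric: weight = 220 ÷ 2.2 = 100 kg; height = (6×12 + 2) × 2.54 = 74 × 2.54 = 187.96 cm.
Mifflin-St Jeor (male): BMR = 10(100) + 6.25(187.96) − 5(84) + 5 = 1000 + 1174.75 − 420 + 5 = 1759.75 kcal/day.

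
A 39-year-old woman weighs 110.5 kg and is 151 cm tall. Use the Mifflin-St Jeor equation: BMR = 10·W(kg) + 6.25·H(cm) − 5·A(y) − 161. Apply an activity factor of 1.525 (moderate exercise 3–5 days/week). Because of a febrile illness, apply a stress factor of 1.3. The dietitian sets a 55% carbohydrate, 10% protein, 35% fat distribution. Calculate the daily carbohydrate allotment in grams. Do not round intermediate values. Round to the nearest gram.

461 g/day

Mifflin-St Jeor (female): BMR = 10(110.5) + 6.25(151) − 5(39) − 161 = 1105 + 943.75 − 195 − 161 = 1692.75 kcal/day.
TEE = 1692.75 × 1.525 = 2581.4438 kcal/day.
With stress factor 1.3: 2581.4438 × 1.3 = 3355.8769 kcal/day.
Carbohydrate energy = 55% × 3355.8769 = 1845.7323 kcal.
Carbohydrate = 1845.7323 ÷ 4 kcal/g = 461.4331 g.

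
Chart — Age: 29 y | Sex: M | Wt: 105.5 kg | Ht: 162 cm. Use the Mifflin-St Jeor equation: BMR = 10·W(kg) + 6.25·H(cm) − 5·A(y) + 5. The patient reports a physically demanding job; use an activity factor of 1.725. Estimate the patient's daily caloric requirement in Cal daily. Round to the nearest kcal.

3325 Cal daily

Mifflin-St Jeor (male): BMR = 10(105.5) + 6.25(162) − 5(29) + 5 = 1055 + 1012.5 − 145 + 5 = 1927.5 kcal/day.
TEE = BMR × activity factor = 1927.5 × 1.725 = 3324.9375 kcal/day.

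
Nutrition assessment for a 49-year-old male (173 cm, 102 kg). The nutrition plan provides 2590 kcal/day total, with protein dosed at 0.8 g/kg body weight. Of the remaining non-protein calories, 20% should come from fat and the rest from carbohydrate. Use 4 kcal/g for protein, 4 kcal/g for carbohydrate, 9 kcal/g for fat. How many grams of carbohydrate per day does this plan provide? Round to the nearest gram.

453 g/day

Protein = 0.8 × 102 = 81.6 g → 81.6 × 4 = 326.4 kcal.
Non-protein calories = 2590 − 326.4 = 2263.6 kcal.
Fat: 20% × 2263.6 = 452.72 kcal; carbohydrate: 1810.88 kcal.
Carbohydrate: 1810.88 kcal ÷ 4 kcal/g = 452.72 g.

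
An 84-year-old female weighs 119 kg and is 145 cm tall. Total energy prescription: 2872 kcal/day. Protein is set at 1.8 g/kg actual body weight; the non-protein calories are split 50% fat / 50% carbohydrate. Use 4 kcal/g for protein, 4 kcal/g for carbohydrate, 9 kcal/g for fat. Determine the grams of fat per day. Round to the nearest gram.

Protein = 1.8 × 119 = 214.2 g → 214.2 × 4 = 856.8 kcal.
Non-protein calories = 2872 − 856.8 = 2015.2 kcal.
Fat: 50% × 2015.2 = 1007.6 kcal; carbohydrate: 1007.6 kcal.
Fat: 1007.6 kcal ÷ 9 kcal/g = 111.9556 g.

112 g/day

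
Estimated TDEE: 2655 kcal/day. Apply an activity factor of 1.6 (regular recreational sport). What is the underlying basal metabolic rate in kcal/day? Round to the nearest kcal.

BMR = TEE ÷ activity factor = 2655 ÷ 1.6 = 1659.375 kcal/day.

1659 kcal/day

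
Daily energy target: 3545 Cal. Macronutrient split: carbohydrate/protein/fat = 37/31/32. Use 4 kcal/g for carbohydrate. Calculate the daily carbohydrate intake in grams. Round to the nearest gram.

Carbohydrate energy = 37% × 3545 = 1311.65 kcal.
At 4 kcal/g: 1311.65 ÷ 4 = 327.9125 g.

328 g/day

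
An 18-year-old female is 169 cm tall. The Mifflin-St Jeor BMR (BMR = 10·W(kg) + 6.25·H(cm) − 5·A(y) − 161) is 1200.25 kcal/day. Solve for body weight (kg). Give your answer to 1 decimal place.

39.5 kg

1200.25 = 10·W + 6.25(169) − 5(18) − 161
10·W = 1200.25 − 805.25 = 395, so W = 39.5 kg.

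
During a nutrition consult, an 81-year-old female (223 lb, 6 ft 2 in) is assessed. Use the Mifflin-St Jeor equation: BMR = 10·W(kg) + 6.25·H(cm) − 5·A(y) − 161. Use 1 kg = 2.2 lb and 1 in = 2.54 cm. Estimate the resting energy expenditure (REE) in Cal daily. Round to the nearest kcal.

Convert to metric: weight = 223 ÷ 2.2 = 101.3636 kg; height = (6×12 + 2) × 2.54 = 74 × 2.54 = 187.96 cm.
Mifflin-St Jeor (female): BMR = 10(101.3636) + 6.25(187.96) − 5(81) − 161 = 1013.6364 + 1174.75 − 405 − 161 = 1622.3864 kcal/day.

1622 Cal daily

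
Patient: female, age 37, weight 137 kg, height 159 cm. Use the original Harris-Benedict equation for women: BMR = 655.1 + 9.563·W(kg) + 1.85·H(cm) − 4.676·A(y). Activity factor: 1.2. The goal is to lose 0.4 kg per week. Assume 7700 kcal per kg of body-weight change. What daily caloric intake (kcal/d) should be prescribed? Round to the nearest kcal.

Harris-Benedict: BMR = 655.1 + 9.563(137) + 1.85(159) − 4.676(37) = 2086.369 kcal/day.
TEE = 2086.369 × 1.2 = 2503.6428 kcal/day.
Required daily deficit = 0.4 × 7700 ÷ 7 = 440 kcal/day.
Target intake = 2503.6428 − 440 = 2063.6428 kcal/day.

2064 kcal/d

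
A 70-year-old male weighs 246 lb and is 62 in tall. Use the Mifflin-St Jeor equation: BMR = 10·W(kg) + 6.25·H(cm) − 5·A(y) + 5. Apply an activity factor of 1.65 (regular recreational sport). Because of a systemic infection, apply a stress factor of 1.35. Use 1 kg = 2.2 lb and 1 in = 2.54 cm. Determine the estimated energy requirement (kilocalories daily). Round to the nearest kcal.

3915 kilocalories daily

Convert to metric: weight = 246 ÷ 2.2 = 111.8182 kg; height = 62 × 2.54 = 157.48 cm.
Mifflin-St Jeor (male): BMR = 10(111.8182) + 6.25(157.48) − 5(70) + 5 = 1118.1818 + 984.25 − 350 + 5 = 1757.4318 kcal/day.
TEE = BMR × activity factor = 1757.4318 × 1.65 = 2899.7625 kcal/day.
Apply stress factor: 2899.7625 × 1.35 = 3914.6794 kcal/day.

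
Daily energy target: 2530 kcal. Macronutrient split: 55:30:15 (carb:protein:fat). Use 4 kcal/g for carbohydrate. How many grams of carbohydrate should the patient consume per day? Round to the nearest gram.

Carbohydrate energy = 55% × 2530 = 1391.5 kcal.
At 4 kcal/g: 1391.5 ÷ 4 = 347.875 g.

348 g/day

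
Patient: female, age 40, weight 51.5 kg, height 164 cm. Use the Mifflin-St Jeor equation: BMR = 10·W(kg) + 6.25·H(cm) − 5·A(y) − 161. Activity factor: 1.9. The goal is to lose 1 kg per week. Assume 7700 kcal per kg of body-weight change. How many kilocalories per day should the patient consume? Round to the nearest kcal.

Mifflin-St Jeor (female): BMR = 10(51.5) + 6.25(164) − 5(40) − 161 = 515 + 1025 − 200 − 161 = 1179 kcal/day.
TEE = 1179 × 1.9 = 2240.1 kcal/day.
Required daily deficit = 1 × 7700 ÷ 7 = 1100 kcal/day.
Target intake = 2240.1 − 1100 = 1140.1 kcal/day.

1140 kilocalories per day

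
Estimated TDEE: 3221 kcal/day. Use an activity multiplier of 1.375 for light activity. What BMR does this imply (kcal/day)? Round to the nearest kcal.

2343 kcal/day

BMR = TEE ÷ activity factor = 3221 ÷ 1.375 = 2342.5455 kcal/day.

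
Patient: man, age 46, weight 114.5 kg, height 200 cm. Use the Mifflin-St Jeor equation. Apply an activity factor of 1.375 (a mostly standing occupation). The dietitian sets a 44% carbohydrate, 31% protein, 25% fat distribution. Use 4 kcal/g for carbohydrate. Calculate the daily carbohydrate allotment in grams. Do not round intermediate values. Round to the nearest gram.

328 g/day

Mifflin-St Jeor (male): BMR = 10(114.5) + 6.25(200) − 5(46) + 5 = 1145 + 1250 − 230 + 5 = 2170 kcal/day.
TEE = 2170 × 1.375 = 2983.75 kcal/day.
Carbohydrate energy = 44% × 2983.75 = 1312.85 kcal.
Carbohydrate = 1312.85 ÷ 4 kcal/g = 328.2125 g.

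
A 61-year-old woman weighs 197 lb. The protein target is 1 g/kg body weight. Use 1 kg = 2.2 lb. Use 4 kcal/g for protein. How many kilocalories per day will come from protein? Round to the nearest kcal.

Weight in kg = 197 ÷ 2.2 = 89.5455 kg.
Protein = 1 g/kg × 89.5455 kg = 89.5455 g/day.
Protein energy = 89.5455 g × 4 kcal/g = 358.1818 kcal/day.

358 kcal/day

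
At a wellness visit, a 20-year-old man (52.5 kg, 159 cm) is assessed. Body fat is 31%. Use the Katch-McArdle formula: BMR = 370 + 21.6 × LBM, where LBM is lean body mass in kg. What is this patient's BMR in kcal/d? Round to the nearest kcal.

1152 kcal/d

LBM = 52.5 × (1 − 0.31) = 36.225 kg. Katch-McArdle: BMR = 370 + 21.6 × 36.225 = 1152.46 kcal/day.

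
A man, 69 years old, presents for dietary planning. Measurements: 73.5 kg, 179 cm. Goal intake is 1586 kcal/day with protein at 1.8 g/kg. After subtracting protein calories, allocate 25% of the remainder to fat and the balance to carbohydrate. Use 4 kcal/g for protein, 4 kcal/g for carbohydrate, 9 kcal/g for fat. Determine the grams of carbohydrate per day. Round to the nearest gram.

198 g/day

Protein = 1.8 × 73.5 = 132.3 g → 132.3 × 4 = 529.2 kcal.
Non-protein calories = 1586 − 529.2 = 1056.8 kcal.
Fat: 25% × 1056.8 = 264.2 kcal; carbohydrate: 792.6 kcal.
Carbohydrate: 792.6 kcal ÷ 4 kcal/g = 198.15 g.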